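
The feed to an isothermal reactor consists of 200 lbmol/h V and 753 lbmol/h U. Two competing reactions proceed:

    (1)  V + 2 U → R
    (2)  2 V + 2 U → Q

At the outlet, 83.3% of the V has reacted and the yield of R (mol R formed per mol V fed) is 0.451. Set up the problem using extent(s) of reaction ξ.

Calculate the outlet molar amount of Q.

Yield of R: 1ξ₁ / 200 = 0.451 → ξ₁ = 90.2 lbmol/h.
Conversion of V: 1ξ₁ + 2ξ₂ = 0.833 × 200 = 166.6 → ξ₂ = 38.2 lbmol/h.
Outlet amounts (n = n₀ + Σ ν·ξ):
  V: 200 − 1(90.2) − 2(38.2) = 33.4
  U: 753 − 2(90.2) − 2(38.2) = 496.2
  R: 0 + 1(90.2) = 90.2
  Q: 0 + 1(38.2) = 38.2

38.2 lbmol/h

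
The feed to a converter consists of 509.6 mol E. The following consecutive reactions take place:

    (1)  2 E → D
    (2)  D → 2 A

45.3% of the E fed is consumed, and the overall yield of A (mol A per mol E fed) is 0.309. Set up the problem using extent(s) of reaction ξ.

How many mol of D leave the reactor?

Conversion of E: E consumed = 2ξ₁ = 0.453 × 509.6 → ξ₁ = 115.4 mol.
Yield of A: 2ξ₂ / 509.6 = 0.309 → ξ₂ = 78.73 mol.
Outlet amounts (n = n₀ + Σ ν·ξ):
  E: 509.6 − 2(115.4) = 278.8
  D: 0 + 1(115.4) − 1(78.73) = 36.69
  A: 0 + 2(78.73) = 157.5

36.7 mol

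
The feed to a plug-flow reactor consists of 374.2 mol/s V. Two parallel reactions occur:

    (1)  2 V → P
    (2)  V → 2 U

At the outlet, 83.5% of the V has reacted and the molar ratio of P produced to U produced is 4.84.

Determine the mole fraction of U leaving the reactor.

Conversion of V: V consumed = 0.835 × 374.2 = 312.5 mol/s = 2ξ₁ + 1ξ₂.
Selectivity: 1ξ₁ / (2ξ₂) = 4.84 → ξ₁ = 9.68 ξ₂.
Substitute: (2·9.68 + 1) ξ₂ = 312.5 → ξ₂ = 15.35 mol/s, ξ₁ = 148.6 mol/s.
Outlet amounts (n = n₀ + Σ ν·ξ):
  V: 374.2 − 2(148.6) − 1(15.35) = 61.74
  P: 0 + 1(148.6) = 148.6
  U: 0 + 2(15.35) = 30.69
Total out = 241 mol/s; y_U = 30.69 / 241 = 0.1274.

0.127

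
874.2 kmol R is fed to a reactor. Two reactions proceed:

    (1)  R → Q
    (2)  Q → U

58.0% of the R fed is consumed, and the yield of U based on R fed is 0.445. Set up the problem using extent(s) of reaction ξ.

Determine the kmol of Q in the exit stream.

118 kmol

Conversion of R: R consumed = 1ξ₁ = 0.58 × 874.2 → ξ₁ = 507 kmol.
Yield of U: 1ξ₂ / 874.2 = 0.445 → ξ₂ = 389 kmol.
Outlet amounts (n = n₀ + Σ ν·ξ):
  R: 874.2 − 1(507) = 367.2
  Q: 0 + 1(507) − 1(389) = 118
  U: 0 + 1(389) = 389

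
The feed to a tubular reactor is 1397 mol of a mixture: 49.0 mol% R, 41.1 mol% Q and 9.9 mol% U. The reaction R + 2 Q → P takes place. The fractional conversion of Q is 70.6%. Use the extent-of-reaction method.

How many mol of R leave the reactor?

482 mol

Q reacted = 0.706 × 574.2 = 405.4 mol; ν_Q = −2, so ξ = 405.4/2 = 202.7 mol.
Outlet amounts (n = n₀ + ν ξ):
  R: 684.5 − 1(202.7) = 481.8
  Q: 574.2 − 2(202.7) = 168.8
  P: 0 + 1(202.7) = 202.7
  U: 138.3 (inert)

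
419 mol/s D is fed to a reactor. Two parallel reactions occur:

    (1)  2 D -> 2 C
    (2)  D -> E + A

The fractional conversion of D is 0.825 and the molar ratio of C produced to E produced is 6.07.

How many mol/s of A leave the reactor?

Conversion of D: D consumed = 0.825 × 419 = 345.7 mol/s = 2ξ₁ + 1ξ₂.
Selectivity: 2ξ₁ / (1ξ₂) = 6.07 → ξ₁ = 3.035 ξ₂.
Substitute: (2·3.035 + 1) ξ₂ = 345.7 → ξ₂ = 48.89 mol/s, ξ₁ = 148.4 mol/s.
Outlet amounts (n = n₀ + Σ ν·ξ):
  D: 419 − 2(148.4) − 1(48.89) = 73.33
  C: 0 + 2(148.4) = 296.8
  E: 0 + 1(48.89) = 48.89
  A: 0 + 1(48.89) = 48.89

48.9 mol/s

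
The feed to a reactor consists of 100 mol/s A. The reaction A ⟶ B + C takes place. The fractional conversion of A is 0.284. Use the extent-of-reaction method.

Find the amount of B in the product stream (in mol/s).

28.4 mol/s

A reacted = 0.284 × 100 = 28.4 mol/s; ν_A = −1, so ξ = 28.4/1 = 28.4 mol/s.
Outlet amounts (n = n₀ + ν ξ):
  A: 100 − 1(28.4) = 71.6
  B: 0 + 1(28.4) = 28.4
  C: 0 + 1(28.4) = 28.4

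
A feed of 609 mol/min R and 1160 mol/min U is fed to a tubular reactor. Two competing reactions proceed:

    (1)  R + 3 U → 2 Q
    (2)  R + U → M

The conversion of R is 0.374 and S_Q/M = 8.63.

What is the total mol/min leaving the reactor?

1360 mol/min

Conversion of R: R consumed = 0.374 × 609 = 227.8 mol/min = 1ξ₁ + 1ξ₂.
Selectivity: 2ξ₁ / (1ξ₂) = 8.63 → ξ₁ = 4.315 ξ₂.
Substitute: (1·4.315 + 1) ξ₂ = 227.8 → ξ₂ = 42.85 mol/min, ξ₁ = 184.9 mol/min.
Outlet amounts (n = n₀ + Σ ν·ξ):
  R: 609 − 1(184.9) − 1(42.85) = 381.2
  U: 1160 − 3(184.9) − 1(42.85) = 562.4
  Q: 0 + 2(184.9) = 369.8
  M: 0 + 1(42.85) = 42.85
Total out = 381.2 + 562.4 + 369.8 + 42.85 = 1356 mol/min.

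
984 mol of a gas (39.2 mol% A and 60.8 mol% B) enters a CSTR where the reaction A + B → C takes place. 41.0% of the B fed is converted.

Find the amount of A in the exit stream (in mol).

140 mol

B reacted = 0.41 × 598.3 = 245.3 mol; ν_B = −1, so ξ = 245.3/1 = 245.3 mol.
Outlet amounts (n = n₀ + ν ξ):
  A: 385.7 − 1(245.3) = 140.4
  B: 598.3 − 1(245.3) = 353
  C: 0 + 1(245.3) = 245.3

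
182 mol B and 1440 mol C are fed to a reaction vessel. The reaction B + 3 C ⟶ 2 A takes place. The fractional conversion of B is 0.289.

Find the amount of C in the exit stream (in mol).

B reacted = 0.289 × 182 = 52.6 mol; ν_B = −1, so ξ = 52.6/1 = 52.6 mol.
Outlet amounts (n = n₀ + ν ξ):
  B: 182 − 1(52.6) = 129.4
  C: 1440 − 3(52.6) = 1282
  A: 0 + 2(52.6) = 105.2

1280 mol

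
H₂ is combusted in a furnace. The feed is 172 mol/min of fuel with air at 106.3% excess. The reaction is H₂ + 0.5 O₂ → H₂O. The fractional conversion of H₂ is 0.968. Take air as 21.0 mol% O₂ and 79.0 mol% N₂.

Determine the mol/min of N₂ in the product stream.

667 mol/min

Stoichiometric O₂ = 0.5 × 172 = 86 mol/min; O₂ fed = 86 × 2.063 = 177.4 mol/min.
N₂ fed = 177.4 × 79/21 = 667.4 mol/min.
Fuel reacted = 0.968 × 172 → ξ = 166.5 mol/min.
Outlet (n = n₀ + ν ξ):
  H₂: 172 − 1(166.5) = 5.504
  O₂: 177.4 − 0.5(166.5) = 94.17
  N₂: 667.4 (inert)
  H₂O: 0 + 1(166.5) = 166.5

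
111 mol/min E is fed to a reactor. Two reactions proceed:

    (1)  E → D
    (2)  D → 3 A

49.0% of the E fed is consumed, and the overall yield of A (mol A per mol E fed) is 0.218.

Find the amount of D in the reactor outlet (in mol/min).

46.3 mol/min

Conversion of E: E consumed = 1ξ₁ = 0.49 × 111 → ξ₁ = 54.39 mol/min.
Yield of A: 3ξ₂ / 111 = 0.218 → ξ₂ = 8.066 mol/min.
Outlet amounts (n = n₀ + Σ ν·ξ):
  E: 111 − 1(54.39) = 56.61
  D: 0 + 1(54.39) − 1(8.066) = 46.32
  A: 0 + 3(8.066) = 24.2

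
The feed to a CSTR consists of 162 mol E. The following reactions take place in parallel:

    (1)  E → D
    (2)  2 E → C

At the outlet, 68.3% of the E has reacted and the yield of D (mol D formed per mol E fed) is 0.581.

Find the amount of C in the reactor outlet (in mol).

8.26 mol

Yield of D: 1ξ₁ / 162 = 0.581 → ξ₁ = 94.12 mol.
Conversion of E: 1ξ₁ + 2ξ₂ = 0.683 × 162 = 110.6 → ξ₂ = 8.262 mol.
Outlet amounts (n = n₀ + Σ ν·ξ):
  E: 162 − 1(94.12) − 2(8.262) = 51.35
  D: 0 + 1(94.12) = 94.12
  C: 0 + 1(8.262) = 8.262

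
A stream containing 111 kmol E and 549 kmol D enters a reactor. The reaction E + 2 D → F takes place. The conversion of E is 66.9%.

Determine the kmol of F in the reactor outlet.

E reacted = 0.669 × 111 = 74.26 kmol; ν_E = −1, so ξ = 74.26/1 = 74.26 kmol.
Outlet amounts (n = n₀ + ν ξ):
  E: 111 − 1(74.26) = 36.74
  D: 549 − 2(74.26) = 400.5
  F: 0 + 1(74.26) = 74.26

74.3 kmol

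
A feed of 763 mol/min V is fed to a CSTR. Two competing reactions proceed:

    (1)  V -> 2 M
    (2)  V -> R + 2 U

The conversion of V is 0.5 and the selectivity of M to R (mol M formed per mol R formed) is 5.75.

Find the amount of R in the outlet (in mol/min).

Conversion of V: V consumed = 0.5 × 763 = 381.5 mol/min = 1ξ₁ + 1ξ₂.
Selectivity: 2ξ₁ / (1ξ₂) = 5.75 → ξ₁ = 2.875 ξ₂.
Substitute: (1·2.875 + 1) ξ₂ = 381.5 → ξ₂ = 98.45 mol/min, ξ₁ = 283 mol/min.
Outlet amounts (n = n₀ + Σ ν·ξ):
  V: 763 − 1(283) − 1(98.45) = 381.5
  M: 0 + 2(283) = 566.1
  R: 0 + 1(98.45) = 98.45
  U: 0 + 2(98.45) = 196.9

98.5 mol/min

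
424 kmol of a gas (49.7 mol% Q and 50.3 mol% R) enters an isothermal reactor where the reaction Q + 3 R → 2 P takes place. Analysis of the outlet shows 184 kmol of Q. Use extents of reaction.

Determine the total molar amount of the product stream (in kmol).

371 kmol

For Q: n = n₀ − 1ξ → 184 = 210.7 − 1ξ, giving ξ = 26.73 kmol.
Outlet amounts (n = n₀ + ν ξ):
  Q: 210.7 − 1(26.73) = 184
  R: 213.3 − 3(26.73) = 133.1
  P: 0 + 2(26.73) = 53.46
Total out = 184 + 133.1 + 53.46 = 370.5 kmol.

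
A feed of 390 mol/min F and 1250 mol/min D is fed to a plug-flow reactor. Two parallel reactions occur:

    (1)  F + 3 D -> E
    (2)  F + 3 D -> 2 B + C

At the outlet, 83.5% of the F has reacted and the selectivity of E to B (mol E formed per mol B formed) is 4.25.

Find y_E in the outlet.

0.398

Conversion of F: F consumed = 0.835 × 390 = 325.6 mol/min = 1ξ₁ + 1ξ₂.
Selectivity: 1ξ₁ / (2ξ₂) = 4.25 → ξ₁ = 8.5 ξ₂.
Substitute: (1·8.5 + 1) ξ₂ = 325.6 → ξ₂ = 34.28 mol/min, ξ₁ = 291.4 mol/min.
Outlet amounts (n = n₀ + Σ ν·ξ):
  F: 390 − 1(291.4) − 1(34.28) = 64.35
  D: 1250 − 3(291.4) − 3(34.28) = 273.1
  E: 0 + 1(291.4) = 291.4
  B: 0 + 2(34.28) = 68.56
  C: 0 + 1(34.28) = 34.28
Total out = 731.6 mol/min; y_E = 291.4 / 731.6 = 0.3983.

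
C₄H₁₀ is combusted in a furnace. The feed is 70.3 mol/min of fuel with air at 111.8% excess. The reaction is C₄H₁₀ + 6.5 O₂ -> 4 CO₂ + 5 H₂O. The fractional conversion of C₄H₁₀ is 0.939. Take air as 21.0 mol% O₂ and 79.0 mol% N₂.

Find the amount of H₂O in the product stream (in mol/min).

Stoichiometric O₂ = 6.5 × 70.3 = 456.9 mol/min; O₂ fed = 456.9 × 2.118 = 967.8 mol/min.
N₂ fed = 967.8 × 79/21 = 3641 mol/min.
Fuel reacted = 0.939 × 70.3 → ξ = 66.01 mol/min.
Outlet (n = n₀ + ν ξ):
  C₄H₁₀: 70.3 − 1(66.01) = 4.288
  O₂: 967.8 − 6.5(66.01) = 538.7
  N₂: 3641 (inert)
  CO₂: 0 + 4(66.01) = 264
  H₂O: 0 + 5(66.01) = 330.1

330 mol/min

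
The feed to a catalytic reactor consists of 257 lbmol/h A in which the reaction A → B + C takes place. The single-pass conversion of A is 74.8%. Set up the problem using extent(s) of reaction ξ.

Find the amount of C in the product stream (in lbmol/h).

192 lbmol/h

A reacted = 0.748 × 257 = 192.2 lbmol/h; ν_A = −1, so ξ = 192.2/1 = 192.2 lbmol/h.
Outlet amounts (n = n₀ + ν ξ):
  A: 257 − 1(192.2) = 64.76
  B: 0 + 1(192.2) = 192.2
  C: 0 + 1(192.2) = 192.2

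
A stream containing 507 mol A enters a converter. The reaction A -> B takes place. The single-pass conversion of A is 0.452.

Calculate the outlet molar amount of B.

229 mol

A reacted = 0.452 × 507 = 229.2 mol; ν_A = −1, so ξ = 229.2/1 = 229.2 mol.
Outlet amounts (n = n₀ + ν ξ):
  A: 507 − 1(229.2) = 277.8
  B: 0 + 1(229.2) = 229.2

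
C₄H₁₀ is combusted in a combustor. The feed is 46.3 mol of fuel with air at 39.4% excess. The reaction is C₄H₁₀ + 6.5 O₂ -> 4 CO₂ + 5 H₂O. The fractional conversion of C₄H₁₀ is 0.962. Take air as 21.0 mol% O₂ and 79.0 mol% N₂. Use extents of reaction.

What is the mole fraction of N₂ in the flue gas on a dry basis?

0.836

Stoichiometric O₂ = 6.5 × 46.3 = 300.9 mol; O₂ fed = 300.9 × 1.394 = 419.5 mol.
N₂ fed = 419.5 × 79/21 = 1578 mol.
Fuel reacted = 0.962 × 46.3 → ξ = 44.54 mol.
Outlet (n = n₀ + ν ξ):
  C₄H₁₀: 46.3 − 1(44.54) = 1.759
  O₂: 419.5 − 6.5(44.54) = 130
  N₂: 1578 (inert)
  CO₂: 0 + 4(44.54) = 178.2
  H₂O: 0 + 5(44.54) = 222.7
Dry total = 1888 mol; y_N₂ (dry) = 1578 / 1888 = 0.8359.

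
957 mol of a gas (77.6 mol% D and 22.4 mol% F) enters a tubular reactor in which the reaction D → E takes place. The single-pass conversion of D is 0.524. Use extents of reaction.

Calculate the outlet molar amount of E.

D reacted = 0.524 × 742.6 = 389.1 mol; ν_D = −1, so ξ = 389.1/1 = 389.1 mol.
Outlet amounts (n = n₀ + ν ξ):
  D: 742.6 − 1(389.1) = 353.5
  E: 0 + 1(389.1) = 389.1
  F: 214.4 (inert)

389 mol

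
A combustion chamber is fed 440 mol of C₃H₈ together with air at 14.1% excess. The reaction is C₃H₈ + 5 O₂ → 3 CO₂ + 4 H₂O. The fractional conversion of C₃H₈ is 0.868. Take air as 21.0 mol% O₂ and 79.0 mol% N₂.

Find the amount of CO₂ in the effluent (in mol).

1150 mol

Stoichiometric O₂ = 5 × 440 = 2200 mol; O₂ fed = 2200 × 1.141 = 2510 mol.
N₂ fed = 2510 × 79/21 = 9443 mol.
Fuel reacted = 0.868 × 440 → ξ = 381.9 mol.
Outlet (n = n₀ + ν ξ):
  C₃H₈: 440 − 1(381.9) = 58.08
  O₂: 2510 − 5(381.9) = 600.6
  N₂: 9443 (inert)
  CO₂: 0 + 3(381.9) = 1146
  H₂O: 0 + 4(381.9) = 1528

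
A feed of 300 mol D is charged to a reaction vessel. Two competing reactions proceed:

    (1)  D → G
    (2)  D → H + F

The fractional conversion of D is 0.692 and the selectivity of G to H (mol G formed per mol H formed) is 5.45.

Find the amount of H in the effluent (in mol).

Conversion of D: D consumed = 0.692 × 300 = 207.6 mol = 1ξ₁ + 1ξ₂.
Selectivity: 1ξ₁ / (1ξ₂) = 5.45 → ξ₁ = 5.45 ξ₂.
Substitute: (1·5.45 + 1) ξ₂ = 207.6 → ξ₂ = 32.19 mol, ξ₁ = 175.4 mol.
Outlet amounts (n = n₀ + Σ ν·ξ):
  D: 300 − 1(175.4) − 1(32.19) = 92.4
  G: 0 + 1(175.4) = 175.4
  H: 0 + 1(32.19) = 32.19
  F: 0 + 1(32.19) = 32.19

32.2 mol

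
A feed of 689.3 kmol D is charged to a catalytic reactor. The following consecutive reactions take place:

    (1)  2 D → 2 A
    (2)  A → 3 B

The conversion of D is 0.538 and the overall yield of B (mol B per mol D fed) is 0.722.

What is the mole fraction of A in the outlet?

Conversion of D: D consumed = 2ξ₁ = 0.538 × 689.3 → ξ₁ = 185.4 kmol.
Yield of B: 3ξ₂ / 689.3 = 0.722 → ξ₂ = 165.9 kmol.
Outlet amounts (n = n₀ + Σ ν·ξ):
  D: 689.3 − 2(185.4) = 318.5
  A: 0 + 2(185.4) − 1(165.9) = 205
  B: 0 + 3(165.9) = 497.7
Total out = 1021 kmol; y_A = 205 / 1021 = 0.2007.

0.201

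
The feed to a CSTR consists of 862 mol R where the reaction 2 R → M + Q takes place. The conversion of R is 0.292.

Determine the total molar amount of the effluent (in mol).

862 mol

R reacted = 0.292 × 862 = 251.7 mol; ν_R = −2, so ξ = 251.7/2 = 125.9 mol.
Outlet amounts (n = n₀ + ν ξ):
  R: 862 − 2(125.9) = 610.3
  M: 0 + 1(125.9) = 125.9
  Q: 0 + 1(125.9) = 125.9
Total out = 610.3 + 125.9 + 125.9 = 862 mol.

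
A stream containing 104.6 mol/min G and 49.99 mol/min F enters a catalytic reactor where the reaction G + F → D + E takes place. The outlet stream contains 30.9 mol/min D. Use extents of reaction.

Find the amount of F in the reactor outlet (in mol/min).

19.1 mol/min

For D: n = n₀ + 1ξ → 30.9 = 0 + 1ξ, giving ξ = 30.9 mol/min.
Outlet amounts (n = n₀ + ν ξ):
  G: 104.6 − 1(30.9) = 73.7
  F: 49.99 − 1(30.9) = 19.09
  D: 0 + 1(30.9) = 30.9
  E: 0 + 1(30.9) = 30.9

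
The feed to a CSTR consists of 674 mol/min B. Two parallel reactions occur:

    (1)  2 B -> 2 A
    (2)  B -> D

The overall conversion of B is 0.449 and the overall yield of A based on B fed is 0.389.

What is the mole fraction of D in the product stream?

Yield of A: 2ξ₁ / 674 = 0.389 → ξ₁ = 131.1 mol/min.
Conversion of B: 2ξ₁ + 1ξ₂ = 0.449 × 674 = 302.6 → ξ₂ = 40.44 mol/min.
Outlet amounts (n = n₀ + Σ ν·ξ):
  B: 674 − 2(131.1) − 1(40.44) = 371.4
  A: 0 + 2(131.1) = 262.2
  D: 0 + 1(40.44) = 40.44
Total out = 674 mol/min; y_D = 40.44 / 674 = 0.06.

0.06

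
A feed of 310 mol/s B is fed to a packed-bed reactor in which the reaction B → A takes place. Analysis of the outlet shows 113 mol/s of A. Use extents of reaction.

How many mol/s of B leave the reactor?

197 mol/s

For A: n = n₀ + 1ξ → 113 = 0 + 1ξ, giving ξ = 113 mol/s.
Outlet amounts (n = n₀ + ν ξ):
  B: 310 − 1(113) = 197
  A: 0 + 1(113) = 113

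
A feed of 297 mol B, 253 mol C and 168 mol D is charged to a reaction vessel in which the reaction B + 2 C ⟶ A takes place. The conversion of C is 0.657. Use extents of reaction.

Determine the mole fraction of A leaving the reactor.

C reacted = 0.657 × 253 = 166.2 mol; ν_C = −2, so ξ = 166.2/2 = 83.11 mol.
Outlet amounts (n = n₀ + ν ξ):
  B: 297 − 1(83.11) = 213.9
  C: 253 − 2(83.11) = 86.78
  A: 0 + 1(83.11) = 83.11
  D: 168 (inert)
Total out = 551.8 mol; y_A = 83.11 / 551.8 = 0.1506.

0.151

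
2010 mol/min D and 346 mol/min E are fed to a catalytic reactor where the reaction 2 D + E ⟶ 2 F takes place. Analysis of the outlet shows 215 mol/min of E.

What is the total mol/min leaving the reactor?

2220 mol/min

For E: n = n₀ − 1ξ → 215 = 346 − 1ξ, giving ξ = 131 mol/min.
Outlet amounts (n = n₀ + ν ξ):
  D: 2010 − 2(131) = 1748
  E: 346 − 1(131) = 215
  F: 0 + 2(131) = 262
Total out = 1748 + 215 + 262 = 2225 mol/min.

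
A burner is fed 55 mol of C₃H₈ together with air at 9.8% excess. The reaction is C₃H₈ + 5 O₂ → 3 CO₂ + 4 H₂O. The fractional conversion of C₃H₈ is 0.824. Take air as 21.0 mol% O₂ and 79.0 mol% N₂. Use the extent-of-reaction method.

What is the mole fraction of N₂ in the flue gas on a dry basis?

0.837

Stoichiometric O₂ = 5 × 55 = 275 mol; O₂ fed = 275 × 1.098 = 302 mol.
N₂ fed = 302 × 79/21 = 1136 mol.
Fuel reacted = 0.824 × 55 → ξ = 45.32 mol.
Outlet (n = n₀ + ν ξ):
  C₃H₈: 55 − 1(45.32) = 9.68
  O₂: 302 − 5(45.32) = 75.35
  N₂: 1136 (inert)
  CO₂: 0 + 3(45.32) = 136
  H₂O: 0 + 4(45.32) = 181.3
Dry total = 1357 mol; y_N₂ (dry) = 1136 / 1357 = 0.8371.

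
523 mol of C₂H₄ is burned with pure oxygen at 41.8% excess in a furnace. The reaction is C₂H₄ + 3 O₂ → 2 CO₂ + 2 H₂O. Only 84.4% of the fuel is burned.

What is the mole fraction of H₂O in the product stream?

Stoichiometric O₂ = 3 × 523 = 1569 mol; O₂ fed = 1569 × 1.418 = 2225 mol.
Fuel reacted = 0.844 × 523 → ξ = 441.4 mol.
Outlet (n = n₀ + ν ξ):
  C₂H₄: 523 − 1(441.4) = 81.59
  O₂: 2225 − 3(441.4) = 900.6
  CO₂: 0 + 2(441.4) = 882.8
  H₂O: 0 + 2(441.4) = 882.8
Total out = 2748 mol; y_H₂O = 882.8 / 2748 = 0.3213.

0.321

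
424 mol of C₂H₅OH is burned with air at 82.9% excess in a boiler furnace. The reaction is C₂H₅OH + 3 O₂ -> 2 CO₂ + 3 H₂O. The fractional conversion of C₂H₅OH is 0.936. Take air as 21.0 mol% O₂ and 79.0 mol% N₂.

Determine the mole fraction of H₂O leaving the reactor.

Stoichiometric O₂ = 3 × 424 = 1272 mol; O₂ fed = 1272 × 1.829 = 2326 mol.
N₂ fed = 2326 × 79/21 = 8752 mol.
Fuel reacted = 0.936 × 424 → ξ = 396.9 mol.
Outlet (n = n₀ + ν ξ):
  C₂H₅OH: 424 − 1(396.9) = 27.14
  O₂: 2326 − 3(396.9) = 1136
  N₂: 8752 (inert)
  CO₂: 0 + 2(396.9) = 793.7
  H₂O: 0 + 3(396.9) = 1191
Total out = 11900 mol; y_H₂O = 1191 / 11900 = 0.1001.

0.1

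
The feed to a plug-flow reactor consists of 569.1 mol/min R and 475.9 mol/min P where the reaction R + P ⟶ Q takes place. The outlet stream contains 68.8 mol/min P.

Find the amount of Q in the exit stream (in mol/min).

407 mol/min

For P: n = n₀ − 1ξ → 68.8 = 475.9 − 1ξ, giving ξ = 407.1 mol/min.
Outlet amounts (n = n₀ + ν ξ):
  R: 569.1 − 1(407.1) = 162
  P: 475.9 − 1(407.1) = 68.8
  Q: 0 + 1(407.1) = 407.1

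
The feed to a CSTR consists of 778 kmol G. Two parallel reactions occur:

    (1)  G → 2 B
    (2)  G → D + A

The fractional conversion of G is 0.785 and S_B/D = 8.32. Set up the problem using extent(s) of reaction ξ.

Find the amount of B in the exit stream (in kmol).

Conversion of G: G consumed = 0.785 × 778 = 610.7 kmol = 1ξ₁ + 1ξ₂.
Selectivity: 2ξ₁ / (1ξ₂) = 8.32 → ξ₁ = 4.16 ξ₂.
Substitute: (1·4.16 + 1) ξ₂ = 610.7 → ξ₂ = 118.4 kmol, ξ₁ = 492.4 kmol.
Outlet amounts (n = n₀ + Σ ν·ξ):
  G: 778 − 1(492.4) − 1(118.4) = 167.3
  B: 0 + 2(492.4) = 984.7
  D: 0 + 1(118.4) = 118.4
  A: 0 + 1(118.4) = 118.4

985 kmol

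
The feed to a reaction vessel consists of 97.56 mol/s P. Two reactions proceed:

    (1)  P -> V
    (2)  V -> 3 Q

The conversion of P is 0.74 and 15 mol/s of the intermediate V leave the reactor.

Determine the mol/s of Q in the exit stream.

Conversion of P: P consumed = 1ξ₁ = 0.74 × 97.56 → ξ₁ = 72.19 mol/s.
V balance: n_V = 0 + 1ξ₁ − 1ξ₂ = 15 → ξ₂ = (1·72.19 − 15)/1 = 57.19 mol/s.
Outlet amounts (n = n₀ + Σ ν·ξ):
  P: 97.56 − 1(72.19) = 25.37
  V: 0 + 1(72.19) − 1(57.19) = 15
  Q: 0 + 3(57.19) = 171.6

172 mol/s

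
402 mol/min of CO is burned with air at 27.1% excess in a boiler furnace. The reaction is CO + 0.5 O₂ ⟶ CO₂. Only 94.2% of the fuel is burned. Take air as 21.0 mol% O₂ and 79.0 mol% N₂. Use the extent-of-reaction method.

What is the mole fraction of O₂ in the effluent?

0.0463

Stoichiometric O₂ = 0.5 × 402 = 201 mol/min; O₂ fed = 201 × 1.271 = 255.5 mol/min.
N₂ fed = 255.5 × 79/21 = 961.1 mol/min.
Fuel reacted = 0.942 × 402 → ξ = 378.7 mol/min.
Outlet (n = n₀ + ν ξ):
  CO: 402 − 1(378.7) = 23.32
  O₂: 255.5 − 0.5(378.7) = 66.13
  N₂: 961.1 (inert)
  CO₂: 0 + 1(378.7) = 378.7
Total out = 1429 mol/min; y_O₂ = 66.13 / 1429 = 0.04627.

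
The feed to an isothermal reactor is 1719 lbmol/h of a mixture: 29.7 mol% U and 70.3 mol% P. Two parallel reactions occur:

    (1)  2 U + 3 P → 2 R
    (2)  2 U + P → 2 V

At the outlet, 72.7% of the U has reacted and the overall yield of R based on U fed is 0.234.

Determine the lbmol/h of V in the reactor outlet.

252 lbmol/h

Yield of R: 2ξ₁ / 510.5 = 0.234 → ξ₁ = 59.73 lbmol/h.
Conversion of U: 2ξ₁ + 2ξ₂ = 0.727 × 510.5 = 371.2 → ξ₂ = 125.8 lbmol/h.
Outlet amounts (n = n₀ + Σ ν·ξ):
  U: 510.5 − 2(59.73) − 2(125.8) = 139.4
  P: 1208 − 3(59.73) − 1(125.8) = 903.4
  R: 0 + 2(59.73) = 119.5
  V: 0 + 2(125.8) = 251.7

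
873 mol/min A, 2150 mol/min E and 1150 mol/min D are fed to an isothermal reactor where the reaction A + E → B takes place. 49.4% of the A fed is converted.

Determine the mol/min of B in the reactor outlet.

431 mol/min

A reacted = 0.494 × 873 = 431.3 mol/min; ν_A = −1, so ξ = 431.3/1 = 431.3 mol/min.
Outlet amounts (n = n₀ + ν ξ):
  A: 873 − 1(431.3) = 441.7
  E: 2150 − 1(431.3) = 1719
  B: 0 + 1(431.3) = 431.3
  D: 1150 (inert)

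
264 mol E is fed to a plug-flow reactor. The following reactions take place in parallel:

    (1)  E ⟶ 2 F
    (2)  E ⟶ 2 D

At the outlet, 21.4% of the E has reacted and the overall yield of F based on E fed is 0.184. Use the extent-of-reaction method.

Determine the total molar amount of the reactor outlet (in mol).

320 mol

Yield of F: 2ξ₁ / 264 = 0.184 → ξ₁ = 24.29 mol.
Conversion of E: 1ξ₁ + 1ξ₂ = 0.214 × 264 = 56.5 → ξ₂ = 32.21 mol.
Outlet amounts (n = n₀ + Σ ν·ξ):
  E: 264 − 1(24.29) − 1(32.21) = 207.5
  F: 0 + 2(24.29) = 48.58
  D: 0 + 2(32.21) = 64.42
Total out = 207.5 + 48.58 + 64.42 = 320.5 mol.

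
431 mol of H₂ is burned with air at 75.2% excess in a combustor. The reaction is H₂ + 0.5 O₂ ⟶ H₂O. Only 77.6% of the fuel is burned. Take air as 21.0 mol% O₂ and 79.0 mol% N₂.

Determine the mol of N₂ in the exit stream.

1420 mol

Stoichiometric O₂ = 0.5 × 431 = 215.5 mol; O₂ fed = 215.5 × 1.752 = 377.6 mol.
N₂ fed = 377.6 × 79/21 = 1420 mol.
Fuel reacted = 0.776 × 431 → ξ = 334.5 mol.
Outlet (n = n₀ + ν ξ):
  H₂: 431 − 1(334.5) = 96.54
  O₂: 377.6 − 0.5(334.5) = 210.3
  N₂: 1420 (inert)
  H₂O: 0 + 1(334.5) = 334.5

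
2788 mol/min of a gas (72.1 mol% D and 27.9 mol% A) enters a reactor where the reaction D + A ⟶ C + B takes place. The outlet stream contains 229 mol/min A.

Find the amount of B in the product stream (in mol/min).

549 mol/min

For A: n = n₀ − 1ξ → 229 = 777.9 − 1ξ, giving ξ = 548.9 mol/min.
Outlet amounts (n = n₀ + ν ξ):
  D: 2010 − 1(548.9) = 1461
  A: 777.9 − 1(548.9) = 229
  C: 0 + 1(548.9) = 548.9
  B: 0 + 1(548.9) = 548.9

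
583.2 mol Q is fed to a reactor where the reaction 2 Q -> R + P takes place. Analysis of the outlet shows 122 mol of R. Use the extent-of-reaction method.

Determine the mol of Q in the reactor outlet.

339 mol

For R: n = n₀ + 1ξ → 122 = 0 + 1ξ, giving ξ = 122 mol.
Outlet amounts (n = n₀ + ν ξ):
  Q: 583.2 − 2(122) = 339.2
  R: 0 + 1(122) = 122
  P: 0 + 1(122) = 122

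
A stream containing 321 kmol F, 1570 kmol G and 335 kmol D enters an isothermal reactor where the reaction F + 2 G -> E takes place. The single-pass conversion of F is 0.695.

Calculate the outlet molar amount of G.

1120 kmol

F reacted = 0.695 × 321 = 223.1 kmol; ν_F = −1, so ξ = 223.1/1 = 223.1 kmol.
Outlet amounts (n = n₀ + ν ξ):
  F: 321 − 1(223.1) = 97.91
  G: 1570 − 2(223.1) = 1124
  E: 0 + 1(223.1) = 223.1
  D: 335 (inert)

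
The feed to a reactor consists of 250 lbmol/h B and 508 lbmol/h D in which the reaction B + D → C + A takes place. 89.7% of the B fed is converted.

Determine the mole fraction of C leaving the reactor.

B reacted = 0.897 × 250 = 224.2 lbmol/h; ν_B = −1, so ξ = 224.2/1 = 224.2 lbmol/h.
Outlet amounts (n = n₀ + ν ξ):
  B: 250 − 1(224.2) = 25.75
  D: 508 − 1(224.2) = 283.8
  C: 0 + 1(224.2) = 224.2
  A: 0 + 1(224.2) = 224.2
Total out = 758 lbmol/h; y_C = 224.2 / 758 = 0.2958.

0.296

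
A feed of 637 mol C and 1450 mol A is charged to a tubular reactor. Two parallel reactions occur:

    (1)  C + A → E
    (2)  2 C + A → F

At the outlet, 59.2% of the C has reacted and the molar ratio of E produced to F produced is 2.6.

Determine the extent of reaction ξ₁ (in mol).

ξ₁ = 213 mol

Conversion of C: C consumed = 0.592 × 637 = 377.1 mol = 1ξ₁ + 2ξ₂.
Selectivity: 1ξ₁ / (1ξ₂) = 2.6 → ξ₁ = 2.6 ξ₂.
Substitute: (1·2.6 + 2) ξ₂ = 377.1 → ξ₂ = 81.98 mol, ξ₁ = 213.1 mol.
Outlet amounts (n = n₀ + Σ ν·ξ):
  C: 637 − 1(213.1) − 2(81.98) = 259.9
  A: 1450 − 1(213.1) − 1(81.98) = 1155
  E: 0 + 1(213.1) = 213.1
  F: 0 + 1(81.98) = 81.98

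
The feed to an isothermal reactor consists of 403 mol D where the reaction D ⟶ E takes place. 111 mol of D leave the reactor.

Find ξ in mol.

ξ = 292 mol

For D: n = n₀ − 1ξ → 111 = 403 − 1ξ, giving ξ = 292 mol.
Outlet amounts (n = n₀ + ν ξ):
  D: 403 − 1(292) = 111
  E: 0 + 1(292) = 292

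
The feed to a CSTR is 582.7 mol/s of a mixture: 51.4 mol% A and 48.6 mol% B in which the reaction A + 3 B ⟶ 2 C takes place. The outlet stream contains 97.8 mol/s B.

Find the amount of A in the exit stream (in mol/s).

238 mol/s

For B: n = n₀ − 3ξ → 97.8 = 283.2 − 3ξ, giving ξ = 61.8 mol/s.
Outlet amounts (n = n₀ + ν ξ):
  A: 299.5 − 1(61.8) = 237.7
  B: 283.2 − 3(61.8) = 97.8
  C: 0 + 2(61.8) = 123.6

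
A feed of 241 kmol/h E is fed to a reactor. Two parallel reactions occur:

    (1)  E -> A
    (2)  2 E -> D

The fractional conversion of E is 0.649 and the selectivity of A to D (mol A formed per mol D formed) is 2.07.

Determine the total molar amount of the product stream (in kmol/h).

Conversion of E: E consumed = 0.649 × 241 = 156.4 kmol/h = 1ξ₁ + 2ξ₂.
Selectivity: 1ξ₁ / (1ξ₂) = 2.07 → ξ₁ = 2.07 ξ₂.
Substitute: (1·2.07 + 2) ξ₂ = 156.4 → ξ₂ = 38.43 kmol/h, ξ₁ = 79.55 kmol/h.
Outlet amounts (n = n₀ + Σ ν·ξ):
  E: 241 − 1(79.55) − 2(38.43) = 84.59
  A: 0 + 1(79.55) = 79.55
  D: 0 + 1(38.43) = 38.43
Total out = 84.59 + 79.55 + 38.43 = 202.6 kmol/h.

203 kmol/h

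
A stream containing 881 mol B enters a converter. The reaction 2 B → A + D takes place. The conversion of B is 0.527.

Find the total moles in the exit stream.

881 mol

B reacted = 0.527 × 881 = 464.3 mol; ν_B = −2, so ξ = 464.3/2 = 232.1 mol.
Outlet amounts (n = n₀ + ν ξ):
  B: 881 − 2(232.1) = 416.7
  A: 0 + 1(232.1) = 232.1
  D: 0 + 1(232.1) = 232.1
Total out = 416.7 + 232.1 + 232.1 = 881 mol.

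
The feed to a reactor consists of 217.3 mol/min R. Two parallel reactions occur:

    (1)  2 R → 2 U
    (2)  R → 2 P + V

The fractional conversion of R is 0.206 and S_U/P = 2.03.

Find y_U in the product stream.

0.153

Conversion of R: R consumed = 0.206 × 217.3 = 44.76 mol/min = 2ξ₁ + 1ξ₂.
Selectivity: 2ξ₁ / (2ξ₂) = 2.03 → ξ₁ = 2.03 ξ₂.
Substitute: (2·2.03 + 1) ξ₂ = 44.76 → ξ₂ = 8.847 mol/min, ξ₁ = 17.96 mol/min.
Outlet amounts (n = n₀ + Σ ν·ξ):
  R: 217.3 − 2(17.96) − 1(8.847) = 172.5
  U: 0 + 2(17.96) = 35.92
  P: 0 + 2(8.847) = 17.69
  V: 0 + 1(8.847) = 8.847
Total out = 235 mol/min; y_U = 35.92 / 235 = 0.1528.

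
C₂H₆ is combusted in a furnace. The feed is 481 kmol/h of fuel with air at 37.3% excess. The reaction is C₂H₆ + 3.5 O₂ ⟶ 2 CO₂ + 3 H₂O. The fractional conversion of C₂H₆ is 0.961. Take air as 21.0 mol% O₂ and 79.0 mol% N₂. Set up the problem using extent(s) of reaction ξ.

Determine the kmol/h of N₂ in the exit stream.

8700 kmol/h

Stoichiometric O₂ = 3.5 × 481 = 1684 kmol/h; O₂ fed = 1684 × 1.373 = 2311 kmol/h.
N₂ fed = 2311 × 79/21 = 8695 kmol/h.
Fuel reacted = 0.961 × 481 → ξ = 462.2 kmol/h.
Outlet (n = n₀ + ν ξ):
  C₂H₆: 481 − 1(462.2) = 18.76
  O₂: 2311 − 3.5(462.2) = 693.6
  N₂: 8695 (inert)
  CO₂: 0 + 2(462.2) = 924.5
  H₂O: 0 + 3(462.2) = 1387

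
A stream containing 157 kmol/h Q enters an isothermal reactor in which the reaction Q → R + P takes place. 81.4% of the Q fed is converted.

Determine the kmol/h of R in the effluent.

128 kmol/h

Q reacted = 0.814 × 157 = 127.8 kmol/h; ν_Q = −1, so ξ = 127.8/1 = 127.8 kmol/h.
Outlet amounts (n = n₀ + ν ξ):
  Q: 157 − 1(127.8) = 29.2
  R: 0 + 1(127.8) = 127.8
  P: 0 + 1(127.8) = 127.8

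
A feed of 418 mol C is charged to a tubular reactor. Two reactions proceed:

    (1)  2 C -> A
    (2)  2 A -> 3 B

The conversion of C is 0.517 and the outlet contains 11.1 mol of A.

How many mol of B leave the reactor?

145 mol

Conversion of C: C consumed = 2ξ₁ = 0.517 × 418 → ξ₁ = 108.1 mol.
A balance: n_A = 0 + 1ξ₁ − 2ξ₂ = 11.1 → ξ₂ = (1·108.1 − 11.1)/2 = 48.48 mol.
Outlet amounts (n = n₀ + Σ ν·ξ):
  C: 418 − 2(108.1) = 201.9
  A: 0 + 1(108.1) − 2(48.48) = 11.1
  B: 0 + 3(48.48) = 145.4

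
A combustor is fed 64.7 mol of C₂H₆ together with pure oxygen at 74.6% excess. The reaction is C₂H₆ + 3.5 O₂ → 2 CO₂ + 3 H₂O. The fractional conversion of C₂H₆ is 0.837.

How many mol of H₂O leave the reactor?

162 mol

Stoichiometric O₂ = 3.5 × 64.7 = 226.5 mol; O₂ fed = 226.5 × 1.746 = 395.4 mol.
Fuel reacted = 0.837 × 64.7 → ξ = 54.15 mol.
Outlet (n = n₀ + ν ξ):
  C₂H₆: 64.7 − 1(54.15) = 10.55
  O₂: 395.4 − 3.5(54.15) = 205.8
  CO₂: 0 + 2(54.15) = 108.3
  H₂O: 0 + 3(54.15) = 162.5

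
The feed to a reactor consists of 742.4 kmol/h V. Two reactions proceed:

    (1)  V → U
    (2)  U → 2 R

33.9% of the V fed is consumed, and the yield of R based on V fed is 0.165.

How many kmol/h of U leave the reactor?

190 kmol/h

Conversion of V: V consumed = 1ξ₁ = 0.339 × 742.4 → ξ₁ = 251.7 kmol/h.
Yield of R: 2ξ₂ / 742.4 = 0.165 → ξ₂ = 61.25 kmol/h.
Outlet amounts (n = n₀ + Σ ν·ξ):
  V: 742.4 − 1(251.7) = 490.7
  U: 0 + 1(251.7) − 1(61.25) = 190.4
  R: 0 + 2(61.25) = 122.5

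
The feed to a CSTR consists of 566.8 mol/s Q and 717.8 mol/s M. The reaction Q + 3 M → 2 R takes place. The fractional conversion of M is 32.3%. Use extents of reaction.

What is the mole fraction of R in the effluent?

0.137

M reacted = 0.323 × 717.8 = 231.8 mol/s; ν_M = −3, so ξ = 231.8/3 = 77.28 mol/s.
Outlet amounts (n = n₀ + ν ξ):
  Q: 566.8 − 1(77.28) = 489.5
  M: 717.8 − 3(77.28) = 486
  R: 0 + 2(77.28) = 154.6
Total out = 1130 mol/s; y_R = 154.6 / 1130 = 0.1368.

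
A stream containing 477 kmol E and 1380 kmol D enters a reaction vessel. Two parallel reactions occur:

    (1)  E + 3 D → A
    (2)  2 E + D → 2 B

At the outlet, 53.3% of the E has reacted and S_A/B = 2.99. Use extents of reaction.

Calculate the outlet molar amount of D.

Conversion of E: E consumed = 0.533 × 477 = 254.2 kmol = 1ξ₁ + 2ξ₂.
Selectivity: 1ξ₁ / (2ξ₂) = 2.99 → ξ₁ = 5.98 ξ₂.
Substitute: (1·5.98 + 2) ξ₂ = 254.2 → ξ₂ = 31.86 kmol, ξ₁ = 190.5 kmol.
Outlet amounts (n = n₀ + Σ ν·ξ):
  E: 477 − 1(190.5) − 2(31.86) = 222.8
  D: 1380 − 3(190.5) − 1(31.86) = 776.6
  A: 0 + 1(190.5) = 190.5
  B: 0 + 2(31.86) = 63.72

777 kmol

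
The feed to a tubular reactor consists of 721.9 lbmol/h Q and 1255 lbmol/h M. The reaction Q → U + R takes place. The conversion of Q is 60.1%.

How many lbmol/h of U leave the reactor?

434 lbmol/h

Q reacted = 0.601 × 721.9 = 433.9 lbmol/h; ν_Q = −1, so ξ = 433.9/1 = 433.9 lbmol/h.
Outlet amounts (n = n₀ + ν ξ):
  Q: 721.9 − 1(433.9) = 288
  U: 0 + 1(433.9) = 433.9
  R: 0 + 1(433.9) = 433.9
  M: 1255 (inert)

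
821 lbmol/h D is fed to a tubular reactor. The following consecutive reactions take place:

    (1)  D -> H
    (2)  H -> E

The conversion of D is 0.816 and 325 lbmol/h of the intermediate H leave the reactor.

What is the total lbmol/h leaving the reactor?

Conversion of D: D consumed = 1ξ₁ = 0.816 × 821 → ξ₁ = 669.9 lbmol/h.
H balance: n_H = 0 + 1ξ₁ − 1ξ₂ = 325 → ξ₂ = (1·669.9 − 325)/1 = 344.9 lbmol/h.
Outlet amounts (n = n₀ + Σ ν·ξ):
  D: 821 − 1(669.9) = 151.1
  H: 0 + 1(669.9) − 1(344.9) = 325
  E: 0 + 1(344.9) = 344.9
Total out = 151.1 + 325 + 344.9 = 821 lbmol/h.

821 lbmol/h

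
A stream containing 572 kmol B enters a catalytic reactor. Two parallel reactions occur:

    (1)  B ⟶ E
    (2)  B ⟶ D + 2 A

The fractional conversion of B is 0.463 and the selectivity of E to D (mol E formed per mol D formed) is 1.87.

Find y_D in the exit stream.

Conversion of B: B consumed = 0.463 × 572 = 264.8 kmol = 1ξ₁ + 1ξ₂.
Selectivity: 1ξ₁ / (1ξ₂) = 1.87 → ξ₁ = 1.87 ξ₂.
Substitute: (1·1.87 + 1) ξ₂ = 264.8 → ξ₂ = 92.28 kmol, ξ₁ = 172.6 kmol.
Outlet amounts (n = n₀ + Σ ν·ξ):
  B: 572 − 1(172.6) − 1(92.28) = 307.2
  E: 0 + 1(172.6) = 172.6
  D: 0 + 1(92.28) = 92.28
  A: 0 + 2(92.28) = 184.6
Total out = 756.6 kmol; y_D = 92.28 / 756.6 = 0.122.

0.122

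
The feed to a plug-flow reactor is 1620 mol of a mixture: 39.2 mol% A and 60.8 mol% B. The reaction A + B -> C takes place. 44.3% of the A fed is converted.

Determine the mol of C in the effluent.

A reacted = 0.443 × 635 = 281.3 mol; ν_A = −1, so ξ = 281.3/1 = 281.3 mol.
Outlet amounts (n = n₀ + ν ξ):
  A: 635 − 1(281.3) = 353.7
  B: 985 − 1(281.3) = 703.6
  C: 0 + 1(281.3) = 281.3

281 mol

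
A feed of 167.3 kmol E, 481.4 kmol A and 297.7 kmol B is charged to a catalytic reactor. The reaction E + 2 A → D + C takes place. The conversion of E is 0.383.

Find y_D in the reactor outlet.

0.0726

E reacted = 0.383 × 167.3 = 64.08 kmol; ν_E = −1, so ξ = 64.08/1 = 64.08 kmol.
Outlet amounts (n = n₀ + ν ξ):
  E: 167.3 − 1(64.08) = 103.2
  A: 481.4 − 2(64.08) = 353.2
  D: 0 + 1(64.08) = 64.08
  C: 0 + 1(64.08) = 64.08
  B: 297.7 (inert)
Total out = 882.3 kmol; y_D = 64.08 / 882.3 = 0.07262.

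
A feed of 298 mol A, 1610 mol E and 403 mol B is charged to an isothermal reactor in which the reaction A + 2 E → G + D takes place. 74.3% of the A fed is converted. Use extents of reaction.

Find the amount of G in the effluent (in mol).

221 mol

A reacted = 0.743 × 298 = 221.4 mol; ν_A = −1, so ξ = 221.4/1 = 221.4 mol.
Outlet amounts (n = n₀ + ν ξ):
  A: 298 − 1(221.4) = 76.59
  E: 1610 − 2(221.4) = 1167
  G: 0 + 1(221.4) = 221.4
  D: 0 + 1(221.4) = 221.4
  B: 403 (inert)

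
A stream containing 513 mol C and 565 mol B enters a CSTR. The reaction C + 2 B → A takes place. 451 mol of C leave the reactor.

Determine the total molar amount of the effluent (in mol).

954 mol

For C: n = n₀ − 1ξ → 451 = 513 − 1ξ, giving ξ = 62 mol.
Outlet amounts (n = n₀ + ν ξ):
  C: 513 − 1(62) = 451
  B: 565 − 2(62) = 441
  A: 0 + 1(62) = 62
Total out = 451 + 441 + 62 = 954 mol.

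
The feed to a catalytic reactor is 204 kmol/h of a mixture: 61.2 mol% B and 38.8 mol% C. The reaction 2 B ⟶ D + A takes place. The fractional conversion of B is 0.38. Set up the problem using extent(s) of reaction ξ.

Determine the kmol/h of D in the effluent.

B reacted = 0.38 × 124.8 = 47.44 kmol/h; ν_B = −2, so ξ = 47.44/2 = 23.72 kmol/h.
Outlet amounts (n = n₀ + ν ξ):
  B: 124.8 − 2(23.72) = 77.41
  D: 0 + 1(23.72) = 23.72
  A: 0 + 1(23.72) = 23.72
  C: 79.15 (inert)

23.7 kmol/h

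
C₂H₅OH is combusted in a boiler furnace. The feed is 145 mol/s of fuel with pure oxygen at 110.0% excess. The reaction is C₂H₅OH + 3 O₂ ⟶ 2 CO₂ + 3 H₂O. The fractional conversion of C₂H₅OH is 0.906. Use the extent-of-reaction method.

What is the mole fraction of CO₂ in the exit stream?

Stoichiometric O₂ = 3 × 145 = 435 mol/s; O₂ fed = 435 × 2.100 = 913.5 mol/s.
Fuel reacted = 0.906 × 145 → ξ = 131.4 mol/s.
Outlet (n = n₀ + ν ξ):
  C₂H₅OH: 145 − 1(131.4) = 13.63
  O₂: 913.5 − 3(131.4) = 519.4
  CO₂: 0 + 2(131.4) = 262.7
  H₂O: 0 + 3(131.4) = 394.1
Total out = 1190 mol/s; y_CO₂ = 262.7 / 1190 = 0.2208.

0.221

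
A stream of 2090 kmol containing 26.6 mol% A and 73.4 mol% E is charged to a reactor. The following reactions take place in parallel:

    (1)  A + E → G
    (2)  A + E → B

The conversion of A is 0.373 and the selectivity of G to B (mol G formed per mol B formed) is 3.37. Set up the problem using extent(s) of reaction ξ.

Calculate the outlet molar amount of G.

160 kmol

Conversion of A: A consumed = 0.373 × 555.9 = 207.4 kmol = 1ξ₁ + 1ξ₂.
Selectivity: 1ξ₁ / (1ξ₂) = 3.37 → ξ₁ = 3.37 ξ₂.
Substitute: (1·3.37 + 1) ξ₂ = 207.4 → ξ₂ = 47.45 kmol, ξ₁ = 159.9 kmol.
Outlet amounts (n = n₀ + Σ ν·ξ):
  A: 555.9 − 1(159.9) − 1(47.45) = 348.6
  E: 1534 − 1(159.9) − 1(47.45) = 1327
  G: 0 + 1(159.9) = 159.9
  B: 0 + 1(47.45) = 47.45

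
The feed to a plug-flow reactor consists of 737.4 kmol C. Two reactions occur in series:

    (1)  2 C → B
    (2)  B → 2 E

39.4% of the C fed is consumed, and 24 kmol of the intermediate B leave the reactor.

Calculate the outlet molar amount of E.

Conversion of C: C consumed = 2ξ₁ = 0.394 × 737.4 → ξ₁ = 145.3 kmol.
B balance: n_B = 0 + 1ξ₁ − 1ξ₂ = 24 → ξ₂ = (1·145.3 − 24)/1 = 121.3 kmol.
Outlet amounts (n = n₀ + Σ ν·ξ):
  C: 737.4 − 2(145.3) = 446.9
  B: 0 + 1(145.3) − 1(121.3) = 24
  E: 0 + 2(121.3) = 242.5

243 kmol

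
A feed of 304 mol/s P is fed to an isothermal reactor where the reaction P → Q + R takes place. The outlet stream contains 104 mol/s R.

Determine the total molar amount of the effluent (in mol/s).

408 mol/s

For R: n = n₀ + 1ξ → 104 = 0 + 1ξ, giving ξ = 104 mol/s.
Outlet amounts (n = n₀ + ν ξ):
  P: 304 − 1(104) = 200
  Q: 0 + 1(104) = 104
  R: 0 + 1(104) = 104
Total out = 200 + 104 + 104 = 408 mol/s.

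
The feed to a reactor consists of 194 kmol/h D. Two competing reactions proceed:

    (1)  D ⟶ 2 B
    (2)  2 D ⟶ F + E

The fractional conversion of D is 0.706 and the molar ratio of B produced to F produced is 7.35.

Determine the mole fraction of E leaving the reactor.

0.0854

Conversion of D: D consumed = 0.706 × 194 = 137 kmol/h = 1ξ₁ + 2ξ₂.
Selectivity: 2ξ₁ / (1ξ₂) = 7.35 → ξ₁ = 3.675 ξ₂.
Substitute: (1·3.675 + 2) ξ₂ = 137 → ξ₂ = 24.13 kmol/h, ξ₁ = 88.69 kmol/h.
Outlet amounts (n = n₀ + Σ ν·ξ):
  D: 194 − 1(88.69) − 2(24.13) = 57.04
  B: 0 + 2(88.69) = 177.4
  F: 0 + 1(24.13) = 24.13
  E: 0 + 1(24.13) = 24.13
Total out = 282.7 kmol/h; y_E = 24.13 / 282.7 = 0.08537.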